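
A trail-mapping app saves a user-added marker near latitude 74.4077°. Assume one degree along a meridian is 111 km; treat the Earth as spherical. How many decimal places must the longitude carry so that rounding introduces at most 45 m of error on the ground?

3 decimal places

At 74.4077° one degree of longitude covers 111000 × cos 74.4077° ≈ 111000 × 0.2688 ≈ 29835.7 m.
With N decimal places the half-ulp bound is 0.5·10⁻ᴺ°, or 0.5·10⁻ᴺ × 29835.7 m on the ground.
Need 0.5 × 29835.7 × 10⁻ᴺ ≤ 45 → 10⁻ᴺ ≤ 3.017e-03, so N ≥ 2.52.
N = 2 would give 149 m (too coarse); N = 3 gives 14.9 m ≤ 45 m.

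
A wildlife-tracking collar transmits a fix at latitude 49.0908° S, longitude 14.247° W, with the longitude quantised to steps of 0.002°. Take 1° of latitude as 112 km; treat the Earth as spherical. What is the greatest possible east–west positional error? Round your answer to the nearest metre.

With a 0.002° grid the true value lies within half a step, ±0.002°/2 = ±0.001°, of the stored one.
One degree of longitude at 49.0908° is 112000 × cos 49.0908° ≈ 112000 × 0.6549 = 73344.6 m.
So at most 0.001° × 73344.6 ≈ 73.3446 m east–west.

73 metres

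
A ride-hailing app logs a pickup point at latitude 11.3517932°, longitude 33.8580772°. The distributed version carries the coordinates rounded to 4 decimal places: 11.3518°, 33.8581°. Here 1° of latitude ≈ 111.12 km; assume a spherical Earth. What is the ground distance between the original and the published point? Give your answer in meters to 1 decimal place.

2.6 meters

The latitude changed by -0.0000068° and the longitude by -0.0000228°.
North–south shift: -0.0000068 × 111120 = -0.755616 m.
E–W at 11.3518°: -0.0000228° × 111120 × cos 11.3518° = -0.0000228 × 111120 × 0.9804 ≈ -2.48397 m.
Distance: √(0.755616² + 2.48397²) ≈ 2.59636 m.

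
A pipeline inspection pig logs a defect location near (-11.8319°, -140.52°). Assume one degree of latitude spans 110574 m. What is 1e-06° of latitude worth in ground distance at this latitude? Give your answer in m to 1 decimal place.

0.1 m

Along a meridian 1e-06° is 1e-06 × 110574 = 0.110574 m.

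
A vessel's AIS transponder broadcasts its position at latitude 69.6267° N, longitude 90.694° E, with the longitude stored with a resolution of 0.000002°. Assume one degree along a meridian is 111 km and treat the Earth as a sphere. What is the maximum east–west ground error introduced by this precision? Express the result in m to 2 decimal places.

0.04 m

With a 0.000002° grid the true value lies within half a step, ±0.000002°/2 = ±1e-06°, of the stored one.
Parallels shrink by cos φ, so at 69.6267° a degree of longitude is 111000 × 0.3481 ≈ 38643 m.
So at most 1e-06° × 38643 ≈ 0.038643 m east–west.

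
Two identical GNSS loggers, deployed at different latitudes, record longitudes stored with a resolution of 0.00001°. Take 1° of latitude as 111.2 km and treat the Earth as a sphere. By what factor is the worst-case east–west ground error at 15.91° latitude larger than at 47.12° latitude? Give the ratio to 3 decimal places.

With a 0.00001° grid the true value lies within half a step, ±0.00001°/2 = ±5e-06°, of the stored one.
At 15.91°: 5e-06° × 111200 × cos 15.91° = 5e-06 × 111200 × 0.9617 ≈ 0.5347 m.
At 47.12°: 5e-06° × 111200 × cos 47.12° = 5e-06 × 111200 × 0.6805 ≈ 0.37834 m.
The ratio reduces to cos 15.91° / cos 47.12° = 0.9617/0.6805 ≈ 1.4133.

1.413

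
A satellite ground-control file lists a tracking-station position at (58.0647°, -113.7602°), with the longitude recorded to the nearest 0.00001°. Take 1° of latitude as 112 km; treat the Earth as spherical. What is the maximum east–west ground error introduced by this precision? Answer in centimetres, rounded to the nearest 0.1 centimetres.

Rounding to 5 decimal places leaves the longitude within ±5e-06° of the true value.
Parallels shrink by cos φ, so at 58.0647° a degree of longitude is 112000 × 0.5290 ≈ 59243.7 m.
East–west error: 5e-06° × 59243.7 m/° ≈ 0.296218 m.
That is 0.296218 m = 29.622 cm.

29.6 centimetres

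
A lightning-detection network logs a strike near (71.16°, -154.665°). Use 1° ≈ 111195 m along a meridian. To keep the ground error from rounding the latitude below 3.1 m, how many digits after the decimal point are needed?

5 decimal places

One degree of latitude covers 111195 m.
N decimal places → at most half a unit in the last place, 0.5 × 10⁻ᴺ° = 111195/2 × 10⁻ᴺ m.
Setting 55597.5 × 10⁻ᴺ ≤ 3.1 gives 10ᴺ ≥ 1.793e+04, i.e. N ≥ 4.25.
At 4 places the error can reach 5.56 m, but 5 places keeps it to 0.556 m.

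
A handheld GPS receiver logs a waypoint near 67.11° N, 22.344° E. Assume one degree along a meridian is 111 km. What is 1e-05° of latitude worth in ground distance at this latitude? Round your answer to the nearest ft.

Along a meridian 1e-05° is 1e-05 × 111000 = 1.11 m.
Converting: 1.11 m × 3.2808 ft/m ≈ 3.6417 ft.

4 ft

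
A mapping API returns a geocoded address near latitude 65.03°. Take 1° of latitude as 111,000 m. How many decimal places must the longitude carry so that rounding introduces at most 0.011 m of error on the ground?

At 65.03° one degree of longitude covers 111000 × cos 65.03° ≈ 111000 × 0.4221 ≈ 46857.9 m.
N decimal places → at most half a unit in the last place, 0.5 × 10⁻ᴺ° = 46857.9/2 × 10⁻ᴺ m.
Need 0.5 × 46857.9 × 10⁻ᴺ ≤ 0.011 → 10⁻ᴺ ≤ 4.695e-07, so N ≥ 6.33.
So 7 decimal places suffice (0.00234 m); 6 would allow up to 0.0234 m.

7 decimal places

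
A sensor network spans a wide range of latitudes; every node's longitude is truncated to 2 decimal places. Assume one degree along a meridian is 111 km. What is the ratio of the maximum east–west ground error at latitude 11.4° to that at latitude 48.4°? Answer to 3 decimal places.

1.476

Truncating at 2 decimal places can drop up to a full unit in the last place, so the longitude may be off by as much as 0.01°.
At 11.4°: 0.01° × 111000 × cos 11.4° = 0.01 × 111000 × 0.9803 ≈ 1088.1 m.
At 48.4°: 0.01° × 111000 × cos 48.4° = 0.01 × 111000 × 0.6639 ≈ 736.96 m.
Ratio: 1088.1 / 736.96 = cos 11.4° / cos 48.4° ≈ 1.4765.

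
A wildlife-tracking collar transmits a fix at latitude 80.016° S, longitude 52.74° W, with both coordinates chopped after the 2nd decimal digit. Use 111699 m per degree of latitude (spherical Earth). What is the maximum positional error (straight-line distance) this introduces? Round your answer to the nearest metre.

1134 metres

Truncating at 2 decimal places can drop up to a full unit in the last place, so each coordinate may be off by as much as 0.01°.
Latitude error → 0.01 × 111699 = 1116.99 m along the meridian.
East–west component at 80.016°: 0.01° × 111699 × cos 80.016° ≈ 0.01 × 19365.6 ≈ 193.656 m.
Combining orthogonally: (1116.99² + 193.656²)^½ ≈ 1133.65 m.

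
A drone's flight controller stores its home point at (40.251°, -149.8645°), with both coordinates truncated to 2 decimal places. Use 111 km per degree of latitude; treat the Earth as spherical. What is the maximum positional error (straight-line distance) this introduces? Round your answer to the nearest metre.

1396 metres

Truncating at 2 decimal places can drop up to a full unit in the last place, so each coordinate may be off by as much as 0.01°.
North–south component: 0.01° × 111000 = 1110 m.
East–west component at 40.251°: 0.01° × 111000 × cos 40.251° ≈ 0.01 × 84717.6 ≈ 847.176 m.
The two errors are perpendicular, so the maximum displacement is √(1110² + 847.176²) ≈ 1396.35 m.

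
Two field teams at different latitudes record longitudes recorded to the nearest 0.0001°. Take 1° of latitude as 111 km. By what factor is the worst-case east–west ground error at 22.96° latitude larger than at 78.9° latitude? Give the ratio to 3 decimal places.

Rounding to 4 decimal places leaves the longitude within ±5e-05° of the true value.
Error at 22.96° = 5e-05° × 111000 × cos 22.96° ≈ 5.55 × 0.9208 = 5.1103 m.
Error at 78.9° = 5e-05° × 111000 × cos 78.9° ≈ 5.55 × 0.1925 = 1.0685 m.
Ratio: 5.1103 / 1.0685 = cos 22.96° / cos 78.9° ≈ 4.7827.

4.783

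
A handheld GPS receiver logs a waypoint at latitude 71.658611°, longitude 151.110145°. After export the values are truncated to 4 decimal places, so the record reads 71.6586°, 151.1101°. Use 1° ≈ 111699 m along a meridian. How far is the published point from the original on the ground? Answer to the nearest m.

2 m

Δlat = 71.658611 − 71.6586 = +0.000011°; Δlon = 151.110145 − 151.1101 = +0.000045°.
North–south shift: 0.000011 × 111699 = 1.22869 m.
E–W at 71.6586°: 0.000045° × 111699 × cos 71.6586° = 0.000045 × 111699 × 0.3147 ≈ 1.58172 m.
Hypotenuse of the two orthogonal shifts: √(1.22869² + 1.58172²) = 2.00287 m.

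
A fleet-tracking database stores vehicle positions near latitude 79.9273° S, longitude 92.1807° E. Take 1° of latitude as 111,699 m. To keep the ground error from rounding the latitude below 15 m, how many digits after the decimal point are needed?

One degree of latitude covers 111699 m.
Rounding to N decimal places gives at most 0.5 × 10⁻ᴺ degrees of error, i.e. 0.5 × 10⁻ᴺ × 111699 m.
Setting 55849.5 × 10⁻ᴺ ≤ 15 gives 10ᴺ ≥ 3723, i.e. N ≥ 3.57.
So 4 decimal places suffice (5.58 m); 3 would allow up to 55.8 m.

4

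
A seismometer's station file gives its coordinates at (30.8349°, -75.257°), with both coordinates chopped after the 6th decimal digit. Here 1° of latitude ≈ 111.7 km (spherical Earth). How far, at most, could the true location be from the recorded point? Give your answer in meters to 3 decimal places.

0.147 meters

Truncating at 6 decimal places can drop up to a full unit in the last place, so each coordinate may be off by as much as 1e-06°.
N–S: 1e-06° × 111700 m/° = 0.1117 m.
East–west component at 30.8349°: 1e-06° × 111700 × cos 30.8349° ≈ 1e-06 × 95911 ≈ 0.095911 m.
Combining orthogonally: (0.1117² + 0.095911²)^½ ≈ 0.147227 m.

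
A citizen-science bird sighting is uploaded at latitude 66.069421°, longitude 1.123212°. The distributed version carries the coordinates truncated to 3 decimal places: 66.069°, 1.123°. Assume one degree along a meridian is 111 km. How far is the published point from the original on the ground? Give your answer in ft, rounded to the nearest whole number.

156 ft

The latitude changed by +0.000421° and the longitude by +0.000212°.
North–south shift: 0.000421 × 111000 = 46.731 m.
E–W at 66.069°: 0.000212° × 111000 × cos 66.069° = 0.000212 × 111000 × 0.4056 ≈ 9.54543 m.
Hypotenuse of the two orthogonal shifts: √(46.731² + 9.54543²) = 47.6959 m.
In feet: 47.6959 m ÷ 0.3048 ≈ 156.48 ft.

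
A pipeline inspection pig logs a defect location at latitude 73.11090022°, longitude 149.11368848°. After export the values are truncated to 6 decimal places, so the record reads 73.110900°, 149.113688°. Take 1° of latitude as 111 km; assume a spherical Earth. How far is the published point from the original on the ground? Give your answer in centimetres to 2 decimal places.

2.89 centimetres

Δlat = 73.11090022 − 73.110900 = +0.00000022°; Δlon = 149.11368848 − 149.113688 = +0.00000048°.
North–south shift: 0.00000022 × 111000 = 0.02442 m.
East–west at this latitude: 0.00000048° × 111000 × cos 73.1109° ≈ 0.00000048 × 32247.7 = 0.0154789 m.
Combined displacement = (0.02442² + 0.0154789²)^½ ≈ 0.0289125 m.
That is 0.0289125 m = 2.8913 cm.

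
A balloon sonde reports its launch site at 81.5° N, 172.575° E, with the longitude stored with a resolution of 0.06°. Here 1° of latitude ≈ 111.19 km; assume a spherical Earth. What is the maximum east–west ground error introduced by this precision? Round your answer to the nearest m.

493 m

With a 0.06° grid the true value lies within half a step, ±0.06°/2 = ±0.03°, of the stored one.
At latitude 81.5° a degree of longitude spans 111190 m × cos 81.5° = 111190 × 0.1478 ≈ 16434.9 m.
East–west error: 0.03° × 16434.9 m/° ≈ 493.048 m.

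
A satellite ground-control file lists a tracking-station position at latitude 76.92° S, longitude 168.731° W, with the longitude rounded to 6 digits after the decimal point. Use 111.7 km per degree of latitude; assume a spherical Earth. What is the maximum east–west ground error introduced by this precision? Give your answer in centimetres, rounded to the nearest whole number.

1 centimetres

Rounding to 6 decimal places leaves the longitude within ±5e-07° of the true value.
At latitude 76.92° a degree of longitude spans 111700 m × cos 76.92° = 111700 × 0.2263 ≈ 25279 m.
East–west error: 5e-07° × 25279 m/° ≈ 0.0126395 m.
That is 0.0126395 m = 1.2639 cm.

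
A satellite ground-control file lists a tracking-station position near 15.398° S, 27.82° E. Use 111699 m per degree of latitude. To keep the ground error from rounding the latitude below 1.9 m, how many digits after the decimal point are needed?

One degree of latitude covers 111699 m.
With N decimal places the half-ulp bound is 0.5·10⁻ᴺ°, or 0.5·10⁻ᴺ × 111699 m on the ground.
Need 0.5 × 111699 × 10⁻ᴺ ≤ 1.9 → 10⁻ᴺ ≤ 3.402e-05, so N ≥ 4.47.
So 5 decimal places suffice (0.558 m); 4 would allow up to 5.58 m.

5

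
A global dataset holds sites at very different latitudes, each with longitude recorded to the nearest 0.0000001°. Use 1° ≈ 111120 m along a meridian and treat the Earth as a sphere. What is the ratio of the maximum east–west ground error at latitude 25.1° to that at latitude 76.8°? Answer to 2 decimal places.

3.97

Rounding to 7 decimal places leaves the longitude within ±5e-08° of the true value.
At 25.1°: 5e-08° × 111120 × cos 25.1° = 5e-08 × 111120 × 0.9056 ≈ 0.0050313 m.
At 76.8°: 5e-08° × 111120 × cos 76.8° = 5e-08 × 111120 × 0.2284 ≈ 0.0012687 m.
Ratio: 0.0050313 / 0.0012687 = cos 25.1° / cos 76.8° ≈ 3.9657.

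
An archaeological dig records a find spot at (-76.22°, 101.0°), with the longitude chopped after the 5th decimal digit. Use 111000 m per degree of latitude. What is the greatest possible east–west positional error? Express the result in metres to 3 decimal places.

Truncating at 5 decimal places can drop up to a full unit in the last place, so the longitude may be off by as much as 1e-05°.
One degree of longitude at 76.22° is 111000 × cos 76.22° ≈ 111000 × 0.2382 = 26439.6 m.
Maximum E–W displacement: 1e-05 × 26439.6 = 0.264396 m.

0.264 metres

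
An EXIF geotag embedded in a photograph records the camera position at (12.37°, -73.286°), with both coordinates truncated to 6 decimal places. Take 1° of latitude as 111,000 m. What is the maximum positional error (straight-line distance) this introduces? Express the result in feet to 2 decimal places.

0.51 feet

Truncating at 6 decimal places can drop up to a full unit in the last place, so each coordinate may be off by as much as 1e-06°.
North–south component: 1e-06° × 111000 = 0.111 m.
E–W at 12.37°: 1e-06° × 111000 × cos 12.37° = 1e-06 × 111000 × 0.9768 ≈ 0.108423 m.
The two errors are perpendicular, so the maximum displacement is √(0.111² + 0.108423²) ≈ 0.155166 m.
Converting: 0.155166 m × 3.2808 ft/m ≈ 0.50908 ft.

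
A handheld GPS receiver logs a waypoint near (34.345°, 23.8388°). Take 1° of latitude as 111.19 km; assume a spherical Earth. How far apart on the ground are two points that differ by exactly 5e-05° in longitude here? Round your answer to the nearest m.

5 m

At 34.345° a degree of longitude is 111190 × cos 34.345° ≈ 91804.6 m, so 5e-05° corresponds to 4.59023 m.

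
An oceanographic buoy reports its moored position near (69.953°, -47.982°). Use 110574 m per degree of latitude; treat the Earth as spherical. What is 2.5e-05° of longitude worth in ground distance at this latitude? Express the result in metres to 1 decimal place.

At 69.953° a degree of longitude is 110574 × cos 69.953° ≈ 37903.8 m, so 2.5e-05° corresponds to 0.947594 m.

0.9 metres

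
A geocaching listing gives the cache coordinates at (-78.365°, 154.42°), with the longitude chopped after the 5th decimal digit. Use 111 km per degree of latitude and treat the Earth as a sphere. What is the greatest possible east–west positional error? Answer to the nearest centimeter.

22 centimeters

Truncating at 5 decimal places can drop up to a full unit in the last place, so the longitude may be off by as much as 1e-05°.
Parallels shrink by cos φ, so at 78.365° a degree of longitude is 111000 × 0.2017 ≈ 22386.1 m.
So at most 1e-05° × 22386.1 ≈ 0.223861 m east–west.
That is 0.223861 m = 22.386 cm.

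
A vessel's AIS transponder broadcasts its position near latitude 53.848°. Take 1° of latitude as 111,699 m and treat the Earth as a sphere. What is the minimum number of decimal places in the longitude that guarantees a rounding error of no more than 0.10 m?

At 53.848° one degree of longitude covers 111699 × cos 53.848° ≈ 111699 × 0.5899 ≈ 65894.5 m.
With N decimal places the half-ulp bound is 0.5·10⁻ᴺ°, or 0.5·10⁻ᴺ × 65894.5 m on the ground.
Need 0.5 × 65894.5 × 10⁻ᴺ ≤ 0.10 → 10⁻ᴺ ≤ 3.035e-06, so N ≥ 5.52.
At 5 places the error can reach 0.329 m, but 6 places keeps it to 0.0329 m.

6 decimal places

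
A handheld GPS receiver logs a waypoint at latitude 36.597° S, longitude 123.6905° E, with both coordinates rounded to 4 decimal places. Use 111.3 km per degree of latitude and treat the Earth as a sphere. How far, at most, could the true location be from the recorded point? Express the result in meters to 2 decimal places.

Rounding to 4 decimal places leaves each coordinate within ±5e-05° of the true value.
North–south component: 5e-05° × 111300 = 5.565 m.
East–west component at 36.597°: 5e-05° × 111300 × cos 36.597° ≈ 5e-05 × 89357.1 ≈ 4.46785 m.
Worst case both components are at the extreme and orthogonal: √(5.565² + 4.46785²) ≈ 7.13659 m.

7.14 meters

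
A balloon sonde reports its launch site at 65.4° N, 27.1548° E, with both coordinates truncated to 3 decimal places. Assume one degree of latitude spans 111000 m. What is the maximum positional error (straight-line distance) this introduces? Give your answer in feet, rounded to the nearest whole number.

Truncating at 3 decimal places can drop up to a full unit in the last place, so each coordinate may be off by as much as 0.001°.
N–S: 0.001° × 111000 m/° = 111 m.
East–west component at 65.4°: 0.001° × 111000 × cos 65.4° ≈ 0.001 × 46207.2 ≈ 46.2072 m.
The two errors are perpendicular, so the maximum displacement is √(111² + 46.2072²) ≈ 120.234 m.
Converting: 120.234 m × 3.2808 ft/m ≈ 394.47 ft.

394 feet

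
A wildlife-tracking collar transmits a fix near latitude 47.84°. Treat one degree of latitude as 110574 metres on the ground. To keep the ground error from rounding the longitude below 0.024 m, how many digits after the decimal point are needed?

At 47.84° one degree of longitude covers 110574 × cos 47.84° ≈ 110574 × 0.6712 ≈ 74217.6 m.
Rounding to N decimal places gives at most 0.5 × 10⁻ᴺ degrees of error, i.e. 0.5 × 10⁻ᴺ × 74217.6 m.
Need 0.5 × 74217.6 × 10⁻ᴺ ≤ 0.024 → 10⁻ᴺ ≤ 6.467e-07, so N ≥ 6.19.
N = 6 would give 0.0371 m (too coarse); N = 7 gives 0.00371 m ≤ 0.024 m.

7 decimal places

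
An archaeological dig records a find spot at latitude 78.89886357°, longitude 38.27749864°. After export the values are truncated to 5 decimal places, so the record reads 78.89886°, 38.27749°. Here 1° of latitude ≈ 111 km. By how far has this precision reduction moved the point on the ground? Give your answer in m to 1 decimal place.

0.4 m

The latitude changed by +0.00000357° and the longitude by +0.00000864°.
N–S: 0.00000357° × 111000 m/° = 0.39627 m.
East–west at this latitude: 0.00000864° × 111000 × cos 78.8989° ≈ 0.00000864 × 21372.1 = 0.184655 m.
Combined displacement = (0.39627² + 0.184655²)^½ ≈ 0.437181 m.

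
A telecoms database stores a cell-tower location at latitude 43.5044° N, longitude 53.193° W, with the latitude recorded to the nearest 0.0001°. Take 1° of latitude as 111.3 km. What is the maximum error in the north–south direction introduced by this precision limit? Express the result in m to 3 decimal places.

Rounding to 4 decimal places leaves the latitude within ±5e-05° of the true value.
North–south distance: 5e-05° × 111300 m/° = 5.565 m.

5.565 m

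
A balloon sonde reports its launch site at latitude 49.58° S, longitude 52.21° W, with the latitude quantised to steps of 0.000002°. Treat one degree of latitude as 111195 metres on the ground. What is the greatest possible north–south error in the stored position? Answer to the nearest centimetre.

11 centimetres

With a 0.000002° grid the true value lies within half a step, ±0.000002°/2 = ±1e-06°, of the stored one.
So the N–S error is at most 1e-06 × 111195 = 0.111195 m.
That is 0.111195 m = 11.119 cm.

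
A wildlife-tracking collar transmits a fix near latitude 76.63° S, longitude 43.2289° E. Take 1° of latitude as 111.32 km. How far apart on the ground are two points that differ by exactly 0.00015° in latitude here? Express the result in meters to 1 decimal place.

Along a meridian 0.00015° is 0.00015 × 111320 = 16.698 m.

16.7 meters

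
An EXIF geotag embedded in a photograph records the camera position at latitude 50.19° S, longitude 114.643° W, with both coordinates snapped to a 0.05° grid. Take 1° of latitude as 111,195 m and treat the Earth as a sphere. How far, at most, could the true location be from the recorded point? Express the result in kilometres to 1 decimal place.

With a 0.05° grid the true value lies within half a step, ±0.05°/2 = ±0.025°, of the stored one.
Latitude error → 0.025 × 111195 = 2779.88 m along the meridian.
E–W at 50.19°: 0.025° × 111195 × cos 50.19° = 0.025 × 111195 × 0.6402 ≈ 1779.8 m.
Worst case both components are at the extreme and orthogonal: √(2779.88² + 1779.8²) ≈ 3300.82 m.
That is 3300.82 m = 3.3008 km.

3.3 kilometres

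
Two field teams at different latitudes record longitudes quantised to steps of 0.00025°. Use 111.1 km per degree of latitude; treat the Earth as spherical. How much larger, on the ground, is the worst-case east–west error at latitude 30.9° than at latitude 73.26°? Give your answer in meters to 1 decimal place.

With a 0.00025° grid the true value lies within half a step, ±0.00025°/2 = ±0.000125°, of the stored one.
Error at 30.9° = 0.000125° × 111100 × cos 30.9° ≈ 13.888 × 0.8581 = 11.916 m.
At 73.26°: 0.000125° × 111100 × cos 73.26° = 0.000125 × 111100 × 0.2880 ≈ 4 m.
So the lower-latitude error exceeds the higher by 11.916 − 4 = 7.9164 m.

7.9 meters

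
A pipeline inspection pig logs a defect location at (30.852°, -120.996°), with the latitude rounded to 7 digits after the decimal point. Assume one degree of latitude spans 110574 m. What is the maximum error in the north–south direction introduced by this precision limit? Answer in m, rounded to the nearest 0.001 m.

Rounding to 7 decimal places leaves the latitude within ±5e-08° of the true value.
So the N–S error is at most 5e-08 × 110574 = 0.0055287 m.

0.006 m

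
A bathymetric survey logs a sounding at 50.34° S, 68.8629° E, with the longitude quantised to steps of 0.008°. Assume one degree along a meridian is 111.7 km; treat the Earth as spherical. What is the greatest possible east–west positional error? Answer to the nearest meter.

With a 0.008° grid the true value lies within half a step, ±0.008°/2 = ±0.004°, of the stored one.
Parallels shrink by cos φ, so at 50.34° a degree of longitude is 111700 × 0.6382 ≈ 71290.3 m.
Maximum E–W displacement: 0.004 × 71290.3 = 285.161 m.

285 meters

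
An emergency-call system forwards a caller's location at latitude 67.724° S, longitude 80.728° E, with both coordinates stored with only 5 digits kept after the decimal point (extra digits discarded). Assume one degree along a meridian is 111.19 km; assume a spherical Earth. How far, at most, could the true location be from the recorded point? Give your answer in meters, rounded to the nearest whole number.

1 meters

Truncating at 5 decimal places can drop up to a full unit in the last place, so each coordinate may be off by as much as 1e-05°.
N–S: 1e-05° × 111190 m/° = 1.1119 m.
E–W at 67.724°: 1e-05° × 111190 × cos 67.724° = 1e-05 × 111190 × 0.3791 ≈ 0.421486 m.
Combining orthogonally: (1.1119² + 0.421486²)^½ ≈ 1.18911 m.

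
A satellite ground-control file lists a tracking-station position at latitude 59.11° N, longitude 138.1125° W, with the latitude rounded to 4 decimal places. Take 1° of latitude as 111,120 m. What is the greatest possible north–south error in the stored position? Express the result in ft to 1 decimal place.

Rounding to 4 decimal places leaves the latitude within ±5e-05° of the true value.
North–south distance: 5e-05° × 111120 m/° = 5.556 m.
In feet: 5.556 m ÷ 0.3048 ≈ 18.228 ft.

18.2 ft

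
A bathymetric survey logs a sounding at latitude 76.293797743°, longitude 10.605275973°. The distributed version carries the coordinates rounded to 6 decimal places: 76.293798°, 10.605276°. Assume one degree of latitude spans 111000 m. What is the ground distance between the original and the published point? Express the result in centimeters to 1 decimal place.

The latitude changed by -0.000000257° and the longitude by -0.000000027°.
N–S: -0.000000257° × 111000 m/° = -0.028527 m.
E–W at 76.2938°: -0.000000027° × 111000 × cos 76.2938° = -0.000000027 × 111000 × 0.2369 ≈ -0.000710119 m.
Combined displacement = (0.028527² + 0.000710119²)^½ ≈ 0.0285358 m.
That is 0.0285358 m = 2.8536 cm.

2.9 centimeters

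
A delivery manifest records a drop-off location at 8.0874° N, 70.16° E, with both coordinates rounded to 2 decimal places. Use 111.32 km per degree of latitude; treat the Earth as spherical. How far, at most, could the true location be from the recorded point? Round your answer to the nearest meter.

Rounding to 2 decimal places leaves each coordinate within ±0.005° of the true value.
Latitude error → 0.005 × 111320 = 556.6 m along the meridian.
E–W at 8.0874°: 0.005° × 111320 × cos 8.0874° = 0.005 × 111320 × 0.9901 ≈ 551.064 m.
The two errors are perpendicular, so the maximum displacement is √(556.6² + 551.064²) ≈ 783.247 m.

783 meters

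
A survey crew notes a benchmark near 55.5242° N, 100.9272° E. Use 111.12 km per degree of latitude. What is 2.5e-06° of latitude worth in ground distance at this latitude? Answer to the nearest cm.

2.5e-06° × 111120 m/° = 0.2778 m.
That is 0.2778 m = 27.78 cm.

28 cm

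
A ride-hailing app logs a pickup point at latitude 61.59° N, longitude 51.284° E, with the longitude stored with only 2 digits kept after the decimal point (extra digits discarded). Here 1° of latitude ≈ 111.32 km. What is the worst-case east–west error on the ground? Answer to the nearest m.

Truncating at 2 decimal places can drop up to a full unit in the last place, so the longitude may be off by as much as 0.01°.
Parallels shrink by cos φ, so at 61.59° a degree of longitude is 111320 × 0.4758 ≈ 52963.6 m.
Maximum E–W displacement: 0.01 × 52963.6 = 529.636 m.

530 m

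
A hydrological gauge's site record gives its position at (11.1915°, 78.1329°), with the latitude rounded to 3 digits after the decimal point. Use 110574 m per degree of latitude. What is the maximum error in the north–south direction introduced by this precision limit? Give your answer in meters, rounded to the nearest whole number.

Rounding to 3 decimal places leaves the latitude within ±0.0005° of the true value.
Along the meridian that is 0.0005° × 110574 m/° = 55.287 m.

55 meters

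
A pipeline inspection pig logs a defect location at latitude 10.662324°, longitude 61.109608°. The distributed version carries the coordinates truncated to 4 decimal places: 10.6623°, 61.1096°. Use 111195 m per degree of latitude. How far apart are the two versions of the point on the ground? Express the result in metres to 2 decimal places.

2.81 metres

Δlat = 10.662324 − 10.6623 = +0.000024°; Δlon = 61.109608 − 61.1096 = +0.000008°.
N–S: 0.000024° × 111195 m/° = 2.66868 m.
E–W at 10.6623°: 0.000008° × 111195 × cos 10.6623° = 0.000008 × 111195 × 0.9827 ≈ 0.874202 m.
Distance: √(2.66868² + 0.874202²) ≈ 2.80822 m.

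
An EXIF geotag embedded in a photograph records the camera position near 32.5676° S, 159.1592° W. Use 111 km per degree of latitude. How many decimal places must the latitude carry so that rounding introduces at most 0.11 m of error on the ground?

One degree of latitude covers 111000 m.
N decimal places → at most half a unit in the last place, 0.5 × 10⁻ᴺ° = 111000/2 × 10⁻ᴺ m.
Setting 55500 × 10⁻ᴺ ≤ 0.11 gives 10ᴺ ≥ 5.045e+05, i.e. N ≥ 5.70.
N = 5 would give 0.555 m (too coarse); N = 6 gives 0.0555 m ≤ 0.11 m.

6 decimal places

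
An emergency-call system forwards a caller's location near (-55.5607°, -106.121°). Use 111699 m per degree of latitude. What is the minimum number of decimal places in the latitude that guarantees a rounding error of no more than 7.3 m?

4 decimal places

One degree of latitude covers 111699 m.
N decimal places → at most half a unit in the last place, 0.5 × 10⁻ᴺ° = 111699/2 × 10⁻ᴺ m.
Setting 55849.5 × 10⁻ᴺ ≤ 7.3 gives 10ᴺ ≥ 7651, i.e. N ≥ 3.88.
N = 3 would give 55.8 m (too coarse); N = 4 gives 5.58 m ≤ 7.3 m.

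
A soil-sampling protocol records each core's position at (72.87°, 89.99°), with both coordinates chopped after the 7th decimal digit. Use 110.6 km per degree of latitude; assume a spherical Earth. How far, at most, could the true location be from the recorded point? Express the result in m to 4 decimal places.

0.0115 m

Truncating at 7 decimal places can drop up to a full unit in the last place, so each coordinate may be off by as much as 1e-07°.
Latitude error → 1e-07 × 110600 = 0.01106 m along the meridian.
Longitude error → 1e-07 × 110600 × cos 72.87° = 1e-07 × 110600 × 0.2945 ≈ 0.00325762 m.
Combining orthogonally: (0.01106² + 0.00325762²)^½ ≈ 0.0115298 m.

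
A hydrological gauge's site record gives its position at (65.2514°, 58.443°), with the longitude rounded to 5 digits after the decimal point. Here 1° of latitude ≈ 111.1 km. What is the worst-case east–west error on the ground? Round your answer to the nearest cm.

Rounding to 5 decimal places leaves the longitude within ±5e-06° of the true value.
At latitude 65.2514° a degree of longitude spans 111100 m × cos 65.2514° = 111100 × 0.4186 ≈ 46510.6 m.
East–west error: 5e-06° × 46510.6 m/° ≈ 0.232553 m.
That is 0.232553 m = 23.255 cm.

23 cm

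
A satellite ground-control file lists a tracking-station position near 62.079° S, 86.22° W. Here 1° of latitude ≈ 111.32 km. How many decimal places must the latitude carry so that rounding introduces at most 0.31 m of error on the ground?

6

One degree of latitude covers 111320 m.
N decimal places → at most half a unit in the last place, 0.5 × 10⁻ᴺ° = 111320/2 × 10⁻ᴺ m.
Setting 55660 × 10⁻ᴺ ≤ 0.31 gives 10ᴺ ≥ 1.795e+05, i.e. N ≥ 5.25.
At 5 places the error can reach 0.557 m, but 6 places keeps it to 0.0557 m.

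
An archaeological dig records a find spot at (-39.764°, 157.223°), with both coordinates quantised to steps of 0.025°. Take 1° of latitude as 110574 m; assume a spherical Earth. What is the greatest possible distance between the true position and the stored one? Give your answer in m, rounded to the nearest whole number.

1743 m

With a 0.025° grid the true value lies within half a step, ±0.025°/2 = ±0.0125°, of the stored one.
North–south component: 0.0125° × 110574 = 1382.18 m.
Longitude error → 0.0125 × 110574 × cos 39.764° = 0.0125 × 110574 × 0.7687 ≈ 1062.46 m.
Combining orthogonally: (1382.18² + 1062.46²)^½ ≈ 1743.34 m.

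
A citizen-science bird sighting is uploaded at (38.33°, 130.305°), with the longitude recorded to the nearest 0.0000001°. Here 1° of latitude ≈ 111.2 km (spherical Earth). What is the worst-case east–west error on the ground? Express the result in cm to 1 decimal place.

Rounding to 7 decimal places leaves the longitude within ±5e-08° of the true value.
One degree of longitude at 38.33° is 111200 × cos 38.33° ≈ 111200 × 0.7845 = 87231 m.
East–west error: 5e-08° × 87231 m/° ≈ 0.00436155 m.
That is 0.00436155 m = 0.43616 cm.

0.4 cm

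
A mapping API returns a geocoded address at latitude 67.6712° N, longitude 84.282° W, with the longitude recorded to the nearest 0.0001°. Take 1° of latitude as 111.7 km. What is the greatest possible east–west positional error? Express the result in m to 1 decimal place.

Rounding to 4 decimal places leaves the longitude within ±5e-05° of the true value.
At latitude 67.6712° a degree of longitude spans 111700 m × cos 67.6712° = 111700 × 0.3799 ≈ 42437.2 m.
East–west error: 5e-05° × 42437.2 m/° ≈ 2.12186 m.

2.1 m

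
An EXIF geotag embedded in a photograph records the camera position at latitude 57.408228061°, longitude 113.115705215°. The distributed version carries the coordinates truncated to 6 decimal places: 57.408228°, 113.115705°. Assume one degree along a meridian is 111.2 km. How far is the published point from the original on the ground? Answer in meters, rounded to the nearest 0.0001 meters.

0.0146 meters

Δlat = 57.408228061 − 57.408228 = +0.000000061°; Δlon = 113.115705215 − 113.115705 = +0.000000215°.
N–S: 0.000000061° × 111200 m/° = 0.0067832 m.
E–W at 57.4082°: 0.000000215° × 111200 × cos 57.4082° = 0.000000215 × 111200 × 0.5386 ≈ 0.012878 m.
Combined displacement = (0.0067832² + 0.012878²)^½ ≈ 0.0145553 m.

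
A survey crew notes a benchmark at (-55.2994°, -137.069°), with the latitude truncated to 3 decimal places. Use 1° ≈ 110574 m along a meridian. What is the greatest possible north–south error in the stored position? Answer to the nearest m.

111 m

Truncating at 3 decimal places can drop up to a full unit in the last place, so the latitude may be off by as much as 0.001°.
Along the meridian that is 0.001° × 110574 m/° = 110.574 m.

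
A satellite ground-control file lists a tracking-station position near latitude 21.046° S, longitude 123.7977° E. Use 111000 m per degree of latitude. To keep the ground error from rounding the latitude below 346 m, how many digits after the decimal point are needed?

3 decimal places

One degree of latitude covers 111000 m.
Rounding to N decimal places gives at most 0.5 × 10⁻ᴺ degrees of error, i.e. 0.5 × 10⁻ᴺ × 111000 m.
Need 0.5 × 111000 × 10⁻ᴺ ≤ 346 → 10⁻ᴺ ≤ 6.234e-03, so N ≥ 2.21.
So 3 decimal places suffice (55.5 m); 2 would allow up to 555 m.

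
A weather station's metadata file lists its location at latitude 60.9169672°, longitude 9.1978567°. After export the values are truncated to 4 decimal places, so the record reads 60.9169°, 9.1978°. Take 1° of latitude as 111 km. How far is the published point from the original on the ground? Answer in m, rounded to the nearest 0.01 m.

Δlat = 60.9169672 − 60.9169 = +0.0000672°; Δlon = 9.1978567 − 9.1978 = +0.0000567°.
N–S: 0.0000672° × 111000 m/° = 7.4592 m.
E–W at 60.9169°: 0.0000567° × 111000 × cos 60.9169° = 0.0000567 × 111000 × 0.4861 ≈ 3.05923 m.
Combined displacement = (7.4592² + 3.05923²)^½ ≈ 8.06217 m.

8.06 m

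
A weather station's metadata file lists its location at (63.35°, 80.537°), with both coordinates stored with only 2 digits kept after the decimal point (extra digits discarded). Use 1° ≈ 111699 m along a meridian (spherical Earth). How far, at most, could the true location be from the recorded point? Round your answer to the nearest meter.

1224 meters

Truncating at 2 decimal places can drop up to a full unit in the last place, so each coordinate may be off by as much as 0.01°.
North–south component: 0.01° × 111699 = 1116.99 m.
E–W at 63.35°: 0.01° × 111699 × cos 63.35° = 0.01 × 111699 × 0.4485 ≈ 501.014 m.
Worst case both components are at the extreme and orthogonal: √(1116.99² + 501.014²) ≈ 1224.21 m.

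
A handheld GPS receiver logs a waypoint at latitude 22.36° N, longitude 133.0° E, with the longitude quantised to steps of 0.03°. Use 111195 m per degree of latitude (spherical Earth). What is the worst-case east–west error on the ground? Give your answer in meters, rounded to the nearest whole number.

With a 0.03° grid the true value lies within half a step, ±0.03°/2 = ±0.015°, of the stored one.
One degree of longitude at 22.36° is 111195 × cos 22.36° ≈ 111195 × 0.9248 = 102834 m.
So at most 0.015° × 102834 ≈ 1542.52 m east–west.

1543 meters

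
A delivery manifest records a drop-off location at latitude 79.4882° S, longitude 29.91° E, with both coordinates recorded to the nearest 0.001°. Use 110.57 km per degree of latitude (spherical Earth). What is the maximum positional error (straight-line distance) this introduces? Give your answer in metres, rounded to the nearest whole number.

Rounding to 3 decimal places leaves each coordinate within ±0.0005° of the true value.
North–south component: 0.0005° × 110570 = 55.285 m.
E–W at 79.4882°: 0.0005° × 110570 × cos 79.4882° = 0.0005 × 110570 × 0.1824 ≈ 10.0861 m.
The two errors are perpendicular, so the maximum displacement is √(55.285² + 10.0861²) ≈ 56.1975 m.

56 metres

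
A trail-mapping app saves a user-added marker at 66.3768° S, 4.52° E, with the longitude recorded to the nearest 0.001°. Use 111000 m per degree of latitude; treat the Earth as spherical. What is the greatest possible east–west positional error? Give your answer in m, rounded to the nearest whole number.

22 m

Rounding to 3 decimal places leaves the longitude within ±0.0005° of the true value.
Parallels shrink by cos φ, so at 66.3768° a degree of longitude is 111000 × 0.4007 ≈ 44479.9 m.
So at most 0.0005° × 44479.9 ≈ 22.24 m east–west.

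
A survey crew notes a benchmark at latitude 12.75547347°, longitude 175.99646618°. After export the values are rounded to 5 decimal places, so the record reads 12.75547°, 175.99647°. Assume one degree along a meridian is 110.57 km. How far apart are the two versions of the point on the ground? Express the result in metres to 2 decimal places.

0.56 metres

The latitude changed by +0.00000347° and the longitude by -0.00000382°.
N–S: 0.00000347° × 110570 m/° = 0.383678 m.
E–W at 12.7555°: -0.00000382° × 110570 × cos 12.7555° = -0.00000382 × 110570 × 0.9753 ≈ -0.411954 m.
Hypotenuse of the two orthogonal shifts: √(0.383678² + 0.411954²) = 0.562952 m.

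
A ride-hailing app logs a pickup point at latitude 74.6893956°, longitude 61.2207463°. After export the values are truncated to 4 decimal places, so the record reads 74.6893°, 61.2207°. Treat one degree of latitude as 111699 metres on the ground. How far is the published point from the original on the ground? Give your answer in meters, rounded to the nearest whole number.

11 meters

The latitude changed by +0.0000956° and the longitude by +0.0000463°.
N–S: 0.0000956° × 111699 m/° = 10.6784 m.
E–W at 74.6893°: 0.0000463° × 111699 × cos 74.6893° = 0.0000463 × 111699 × 0.2641 ≈ 1.36559 m.
Hypotenuse of the two orthogonal shifts: √(10.6784² + 1.36559²) = 10.7654 m.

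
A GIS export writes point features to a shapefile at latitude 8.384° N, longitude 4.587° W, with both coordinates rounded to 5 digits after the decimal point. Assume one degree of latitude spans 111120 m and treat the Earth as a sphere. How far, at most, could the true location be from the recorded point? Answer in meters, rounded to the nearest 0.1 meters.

0.8 meters

Rounding to 5 decimal places leaves each coordinate within ±5e-06° of the true value.
Latitude error → 5e-06 × 111120 = 0.5556 m along the meridian.
Longitude error → 5e-06 × 111120 × cos 8.384° = 5e-06 × 111120 × 0.9893 ≈ 0.549662 m.
The two errors are perpendicular, so the maximum displacement is √(0.5556² + 0.549662²) ≈ 0.78155 m.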